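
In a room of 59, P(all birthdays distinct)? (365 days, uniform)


P(all different) = Π(365-i)/365 for i=0..58
= (365/365)×(364/365)×...×(307/365)
= 0.007011

P ≈ 0.0070 ≈ 0.70%


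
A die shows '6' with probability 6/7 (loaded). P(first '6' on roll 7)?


Geometric: P(X=7) = (1-p)^(k-1)×p = (1/7)^6×6/7 = 6/823543

P(X=7) = 6/823543 ≈ 0.00%


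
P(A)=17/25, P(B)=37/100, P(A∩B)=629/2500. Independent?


P(A)×P(B) = 629/2500
P(A∩B) = 629/2500
Equal ✓ → Independent

Yes, independent


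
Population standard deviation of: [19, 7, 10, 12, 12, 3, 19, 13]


Mean = 95/8
  (19-95/8)²=3249/64
  (7-95/8)²=1521/64
  (10-95/8)²=225/64
  (12-95/8)²=1/64
  (12-95/8)²=1/64
  (3-95/8)²=5041/64
  (19-95/8)²=3249/64
  (13-95/8)²=81/64
Σ(x-μ)² = 1671/8
σ² = (1671/8)/8 = 1671/64

σ = √(1671/64) ≈ 5.1097


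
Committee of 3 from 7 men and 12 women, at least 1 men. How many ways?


Count by #men:
  1M,2W: C(7,1)×C(12,2)=462
  2M,1W: C(7,2)×C(12,1)=252
  3M,0W: C(7,3)×C(12,0)=35
Total = 749

749


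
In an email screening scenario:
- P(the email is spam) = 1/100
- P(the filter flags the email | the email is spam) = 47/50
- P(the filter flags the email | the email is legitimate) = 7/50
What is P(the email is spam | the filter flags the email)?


Using Bayes' theorem:
P(A|B) = P(B|A)·P(A) / P(B)

P(the filter flags the email) = 47/50 × 1/100 + 7/50 × 99/100
= 47/5000 + 693/5000 = 37/250

P(the email is spam|the filter flags the email) = (47/5000) / (37/250) = 47/740

P(the email is spam|the filter flags the email) = 47/740 ≈ 6.35%


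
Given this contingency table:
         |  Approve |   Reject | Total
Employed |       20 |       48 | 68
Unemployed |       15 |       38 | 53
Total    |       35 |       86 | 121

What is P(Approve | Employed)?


P(Approve | Employed) = 20/(20+48) = 20/68 = 5/17

P(Approve|Employed) = 5/17 ≈ 29.41%


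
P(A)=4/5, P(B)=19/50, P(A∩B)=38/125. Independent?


P(A)×P(B) = 38/125
P(A∩B) = 38/125
Equal ✓ → Independent

Yes, independent


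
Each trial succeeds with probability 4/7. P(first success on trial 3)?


Geometric: P(X=3) = (1-p)^(k-1)×p = (3/7)^2×4/7 = 36/343

P(X=3) = 36/343 ≈ 10.50%


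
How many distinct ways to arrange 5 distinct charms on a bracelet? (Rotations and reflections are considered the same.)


Free circular arrangements: rotations and reflections both identified.
(n-1)!/2 = 4!/2 = 24/2 = 12

12


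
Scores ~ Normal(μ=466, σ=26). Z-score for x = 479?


z = (x - μ)/σ = (479 - 466)/26 = 0.5

z = 0.5


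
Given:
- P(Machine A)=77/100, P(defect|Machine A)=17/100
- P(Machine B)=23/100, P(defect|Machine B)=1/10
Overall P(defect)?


P(B) = Σ P(B|Aᵢ)×P(Aᵢ)
  17/100×77/100 = 1309/10000
  1/10×23/100 = 23/1000
Sum = 1539/10000

P(defect) = 1539/10000 ≈ 15.39%


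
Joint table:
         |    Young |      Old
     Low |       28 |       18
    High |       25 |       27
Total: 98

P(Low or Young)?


P(Low∨Young) = P(Low) + P(Young) - P(Low∧Young)
= (46 + 53 - 28)/98 = 71/98

P = 71/98 ≈ 72.45%


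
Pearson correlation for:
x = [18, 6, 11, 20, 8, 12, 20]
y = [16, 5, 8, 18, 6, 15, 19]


n=7, Σx=95, Σy=87, Σxy=1374, Σx²=1489, Σy²=1291
r = (7×1374 - 95×87)/√((7×1489 - 95²)(7×1291 - 87²))
= 1353/√(1398×1468) = 1353/√2052264 ≈ 1353/1432.5725 ≈ 0.9445

r ≈ 0.9445


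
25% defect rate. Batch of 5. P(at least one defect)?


P(all good) = (3/4)^5 = 243/1024
P(≥1 defect) = 781/1024

P = 781/1024 ≈ 76.27%


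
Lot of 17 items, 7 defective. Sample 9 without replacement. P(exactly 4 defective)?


Hypergeometric: C(7,4)×C(10,5)/C(17,9)
= 35×252/24310 = 882/2431

P(X=4) = 882/2431 ≈ 36.28%


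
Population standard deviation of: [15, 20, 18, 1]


Mean = 54/4 = 27/2
  (15-27/2)²=9/4
  (20-27/2)²=169/4
  (18-27/2)²=81/4
  (1-27/2)²=625/4
Σ(x-μ)² = 221
σ² = 221/4

σ = √(221/4) ≈ 7.4330


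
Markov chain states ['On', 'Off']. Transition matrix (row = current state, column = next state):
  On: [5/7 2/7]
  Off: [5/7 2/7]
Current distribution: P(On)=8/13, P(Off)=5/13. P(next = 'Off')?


P(next=Off) = Σᵢ P(now=i)×P(i→Off)
= 8/13×2/7 + 5/13×2/7
= 16/91 + 10/91 = 2/7

P = 2/7 ≈ 0.2857


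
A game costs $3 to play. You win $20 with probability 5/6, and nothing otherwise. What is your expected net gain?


E[gain] = (20-3)×5/6 + (-3)×1/6
= 85/6 - 1/2 = 41/3

Expected net gain = $41/3 ≈ $13.67


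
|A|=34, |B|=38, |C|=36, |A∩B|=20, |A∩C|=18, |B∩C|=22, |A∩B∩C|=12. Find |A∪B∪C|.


|A∪B∪C| = 34+38+36-20-18-22+12 = 60

|A∪B∪C| = 60


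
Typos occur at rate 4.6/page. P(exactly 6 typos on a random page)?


Poisson(λ=4.6): P(X=6) = e^(-λ)×λ^k/k!
= e^(-4.6) × 4.6^6 / 6!
≈ 0.01005183574 × 9474.296896 / 720 ≈ 0.132270

P(X=6) ≈ 0.132270 ≈ 13.23%


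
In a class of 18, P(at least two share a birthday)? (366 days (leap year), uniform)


P(all different) = Π(366-i)/366 for i=0..17
= 0.653862
P(match) = 1 - 0.653862 = 0.346138

P ≈ 0.3461 ≈ 34.61%


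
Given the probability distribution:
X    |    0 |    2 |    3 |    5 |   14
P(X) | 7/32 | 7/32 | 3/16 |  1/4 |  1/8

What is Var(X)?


E[X] = 4
E[X²] = 533/16
Var(X) = E[X²] - (E[X])² = 533/16 - 16 = 277/16

Var(X) = 277/16 ≈ 17.3125


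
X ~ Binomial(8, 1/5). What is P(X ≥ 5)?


P(X ≥ 5) = Σ P(X=i) for i=5..8
P(X=5) = 3584/390625
P(X=6) = 448/390625
P(X=7) = 32/390625
P(X=8) = 1/390625
Sum = 813/78125

P(X ≥ 5) = 813/78125 ≈ 1.04%


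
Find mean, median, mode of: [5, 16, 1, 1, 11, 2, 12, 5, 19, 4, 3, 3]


Sorted: [1, 1, 2, 3, 3, 4, 5, 5, 11, 12, 16, 19]
Mean = 82/12 = 41/6
Median = 9/2
Freq: {5: 2, 16: 1, 1: 2, 11: 1, 2: 1, 12: 1, 19: 1, 4: 1, 3: 2}
Mode: [1, 3, 5]

Mean=41/6, Median=9/2, Mode=[1, 3, 5]


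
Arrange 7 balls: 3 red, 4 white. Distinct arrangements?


7!/(3!×4!) = 35

35


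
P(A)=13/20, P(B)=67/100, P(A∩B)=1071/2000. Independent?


P(A)×P(B) = 871/2000
P(A∩B) = 1071/2000
Not equal → NOT independent

No, not independent


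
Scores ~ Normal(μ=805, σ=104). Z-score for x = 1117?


z = (x - μ)/σ = (1117 - 805)/104 = 3.0

z = 3.0


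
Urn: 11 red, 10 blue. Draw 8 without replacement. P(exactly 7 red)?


Hypergeometric: C(11,7)×C(10,1)/C(21,8)
= 330×10/203490 = 110/6783

P(X=7) = 110/6783 ≈ 1.62%


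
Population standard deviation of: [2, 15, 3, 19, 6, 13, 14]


Mean = 72/7
  (2-72/7)²=3364/49
  (15-72/7)²=1089/49
  (3-72/7)²=2601/49
  (19-72/7)²=3721/49
  (6-72/7)²=900/49
  (13-72/7)²=361/49
  (14-72/7)²=676/49
Σ(x-μ)² = 1816/7
σ² = (1816/7)/7 = 1816/49

σ = √(1816/49) ≈ 6.0878


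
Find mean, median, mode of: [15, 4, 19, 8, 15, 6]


Sorted: [4, 6, 8, 15, 15, 19]
Mean = 67/6
Median = 23/2
Freq: {15: 2, 4: 1, 19: 1, 8: 1, 6: 1}
Mode: [15]

Mean=67/6, Median=23/2, Mode=15


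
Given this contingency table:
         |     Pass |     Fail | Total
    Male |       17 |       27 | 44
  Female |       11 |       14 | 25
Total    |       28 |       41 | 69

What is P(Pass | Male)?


P(Pass | Male) = 17/(17+27) = 17/44

P(Pass|Male) = 17/44 ≈ 38.64%


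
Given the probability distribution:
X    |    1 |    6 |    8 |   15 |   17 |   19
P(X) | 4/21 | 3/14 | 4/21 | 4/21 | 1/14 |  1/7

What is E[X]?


E[X] = Σ x·P(X=x)
= (1)×(4/21) + (6)×(3/14) + (8)×(4/21) + (15)×(4/21) + (17)×(1/14) + (19)×(1/7)
= 137/14

E[X] = 137/14


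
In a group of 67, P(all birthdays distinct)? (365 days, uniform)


P(all different) = Π(365-i)/365 for i=0..66
= (365/365)×(364/365)×...×(299/365)
= 0.001560

P ≈ 0.0016 ≈ 0.16%


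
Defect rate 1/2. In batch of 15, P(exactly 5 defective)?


Binomial: P(X=5) = C(15,5)×p^5×(1-p)^10
= 3003 × 1/32 × 1/1024 = 3003/32768

P(X=5) = 3003/32768 ≈ 9.16%


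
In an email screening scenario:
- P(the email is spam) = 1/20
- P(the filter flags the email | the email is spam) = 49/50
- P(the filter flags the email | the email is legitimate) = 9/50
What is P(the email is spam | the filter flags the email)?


Using Bayes' theorem:
P(A|B) = P(B|A)·P(A) / P(B)

P(the filter flags the email) = 49/50 × 1/20 + 9/50 × 19/20
= 49/1000 + 171/1000 = 11/50

P(the email is spam|the filter flags the email) = (49/1000) / (11/50) = 49/220

P(the email is spam|the filter flags the email) = 49/220 ≈ 22.27%


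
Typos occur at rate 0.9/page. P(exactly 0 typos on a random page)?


Poisson(λ=0.9): P(X=0) = e^(-λ)×λ^k/k!
= e^(-0.9) × 0.9^0 / 0!
≈ 0.4065696597 × 1 / 1 ≈ 0.406570

P(X=0) ≈ 0.406570 ≈ 40.66%


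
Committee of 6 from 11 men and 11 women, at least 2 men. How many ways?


Count by #men:
  2M,4W: C(11,2)×C(11,4)=18150
  3M,3W: C(11,3)×C(11,3)=27225
  4M,2W: C(11,4)×C(11,2)=18150
  5M,1W: C(11,5)×C(11,1)=5082
  6M,0W: C(11,6)×C(11,0)=462
Total = 69069

69069


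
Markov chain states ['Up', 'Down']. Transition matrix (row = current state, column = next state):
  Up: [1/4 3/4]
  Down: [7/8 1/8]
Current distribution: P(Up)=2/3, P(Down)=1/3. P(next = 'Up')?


P(next=Up) = Σᵢ P(now=i)×P(i→Up)
= 2/3×1/4 + 1/3×7/8
= 1/6 + 7/24 = 11/24

P = 11/24 ≈ 0.4583


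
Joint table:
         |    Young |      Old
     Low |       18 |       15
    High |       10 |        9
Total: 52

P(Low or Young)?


P(Low∨Young) = P(Low) + P(Young) - P(Low∧Young)
= (33 + 28 - 18)/52 = 43/52

P = 43/52 ≈ 82.69%


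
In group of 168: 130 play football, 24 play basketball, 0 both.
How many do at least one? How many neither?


|A∪B| = 130+24-0 = 154
Neither = 168-154 = 14

At least one: 154; Neither: 14


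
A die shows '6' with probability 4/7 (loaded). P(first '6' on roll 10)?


Geometric: P(X=10) = (1-p)^(k-1)×p = (3/7)^9×4/7 = 78732/282475249

P(X=10) = 78732/282475249 ≈ 0.03%


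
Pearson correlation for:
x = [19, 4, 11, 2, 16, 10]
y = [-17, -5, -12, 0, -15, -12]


n=6, Σx=62, Σy=-61, Σxy=-835, Σx²=858, Σy²=827
r = (6×(-835) - 62×(-61))/√((6×858 - 62²)(6×827 - (-61)²))
= -1228/√(1304×1241) = -1228/√1618264 ≈ -1228/1272.1101 ≈ -0.9653

r ≈ -0.9653


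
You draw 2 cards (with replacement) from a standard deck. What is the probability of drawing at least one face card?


P(not a face card) = 40/52 = 10/13
P(none in 2 draws) = (10/13)^2 = 100/169
P(≥1 face card) = 1 - 100/169 = 69/169

P = 69/169 ≈ 40.83%


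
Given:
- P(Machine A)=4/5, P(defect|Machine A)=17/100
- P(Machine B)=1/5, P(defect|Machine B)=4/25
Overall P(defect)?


P(B) = Σ P(B|Aᵢ)×P(Aᵢ)
  17/100×4/5 = 17/125
  4/25×1/5 = 4/125
Sum = 21/125

P(defect) = 21/125 ≈ 16.80%


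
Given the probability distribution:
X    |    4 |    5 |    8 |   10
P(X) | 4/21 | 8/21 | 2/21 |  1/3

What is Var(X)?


E[X] = 142/21
E[X²] = 52
Var(X) = E[X²] - (E[X])² = 52 - 20164/441 = 2768/441

Var(X) = 2768/441 ≈ 6.2766


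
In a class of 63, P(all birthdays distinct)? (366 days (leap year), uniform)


P(all different) = Π(366-i)/366 for i=0..62
= (366/366)×(365/366)×...×(304/366)
= 0.003452

P ≈ 0.0035 ≈ 0.35%


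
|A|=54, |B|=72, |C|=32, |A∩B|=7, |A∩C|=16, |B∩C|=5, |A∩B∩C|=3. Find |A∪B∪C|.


|A∪B∪C| = 54+72+32-7-16-5+3 = 133

|A∪B∪C| = 133


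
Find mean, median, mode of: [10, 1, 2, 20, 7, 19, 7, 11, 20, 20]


Sorted: [1, 2, 7, 7, 10, 11, 19, 20, 20, 20]
Mean = 117/10
Median = 21/2
Freq: {10: 1, 1: 1, 2: 1, 20: 3, 7: 2, 19: 1, 11: 1}
Mode: [20]

Mean=117/10, Median=21/2, Mode=20


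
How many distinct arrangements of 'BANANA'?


Letters: 6, freq: {'B': 1, 'A': 3, 'N': 2}
6!/(1!×3!×2!) = 720/12 = 60

60


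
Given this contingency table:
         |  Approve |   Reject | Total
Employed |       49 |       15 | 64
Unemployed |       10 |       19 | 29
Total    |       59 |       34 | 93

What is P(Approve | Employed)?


P(Approve | Employed) = 49/(49+15) = 49/64

P(Approve|Employed) = 49/64 ≈ 76.56%


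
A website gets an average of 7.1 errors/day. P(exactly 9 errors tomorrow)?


Poisson(λ=7.1): P(X=9) = e^(-λ)×λ^k/k!
= e^(-7.1) × 7.1^9 / 9!
≈ 0.0008251049233 × 45848500.7184 / 362880 ≈ 0.104249

P(X=9) ≈ 0.104249 ≈ 10.42%


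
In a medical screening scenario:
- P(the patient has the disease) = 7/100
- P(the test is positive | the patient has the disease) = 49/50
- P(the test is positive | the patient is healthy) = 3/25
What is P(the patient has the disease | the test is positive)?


Using Bayes' theorem:
P(A|B) = P(B|A)·P(A) / P(B)

P(the test is positive) = 49/50 × 7/100 + 3/25 × 93/100
= 343/5000 + 279/2500 = 901/5000

P(the patient has the disease|the test is positive) = (343/5000) / (901/5000) = 343/901

P(the patient has the disease|the test is positive) = 343/901 ≈ 38.07%


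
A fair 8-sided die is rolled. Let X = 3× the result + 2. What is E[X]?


E[die] = (1+8)/2 = 9/2
E[X] = 3×9/2 + 2 = 31/2

E[X] = 31/2


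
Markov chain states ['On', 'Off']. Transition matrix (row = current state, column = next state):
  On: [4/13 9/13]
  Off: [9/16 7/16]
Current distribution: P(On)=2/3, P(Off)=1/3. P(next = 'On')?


P(next=On) = Σᵢ P(now=i)×P(i→On)
= 2/3×4/13 + 1/3×9/16
= 8/39 + 3/16 = 245/624

P = 245/624 ≈ 0.3926


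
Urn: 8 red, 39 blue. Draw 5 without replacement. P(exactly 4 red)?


Hypergeometric: C(8,4)×C(39,1)/C(47,5)
= 70×39/1533939 = 910/511313

P(X=4) = 910/511313 ≈ 0.18%


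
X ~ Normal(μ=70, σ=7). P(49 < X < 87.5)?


z₁=(49-70)/7=-3.0, z₂=(87.5-70)/7=2.5
P = Φ(2.5) - Φ(-3.0) = 0.993790 - 0.001350 = 0.992440 ≈ 0.9924

P(49 < X < 87.5) ≈ 0.9924


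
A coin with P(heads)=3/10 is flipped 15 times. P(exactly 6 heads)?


Binomial: P(X=6) = C(15,6)×p^6×(1-p)^9
= 5005 × 729/1000000 × 40353607/1000000000 = 29447197282503/200000000000000

P(X=6) = 29447197282503/200000000000000 ≈ 14.72%


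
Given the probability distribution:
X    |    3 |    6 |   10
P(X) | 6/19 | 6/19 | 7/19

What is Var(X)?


E[X] = 124/19
E[X²] = 970/19
Var(X) = E[X²] - (E[X])² = 970/19 - 15376/361 = 3054/361

Var(X) = 3054/361 ≈ 8.4598


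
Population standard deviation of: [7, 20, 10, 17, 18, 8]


Mean = 80/6 = 40/3
  (7-40/3)²=361/9
  (20-40/3)²=400/9
  (10-40/3)²=100/9
  (17-40/3)²=121/9
  (18-40/3)²=196/9
  (8-40/3)²=256/9
Σ(x-μ)² = 478/3
σ² = (478/3)/6 = 239/9

σ = √(239/9) ≈ 5.1532


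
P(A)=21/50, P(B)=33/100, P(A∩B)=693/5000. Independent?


P(A)×P(B) = 693/5000
P(A∩B) = 693/5000
Equal ✓ → Independent

Yes, independent


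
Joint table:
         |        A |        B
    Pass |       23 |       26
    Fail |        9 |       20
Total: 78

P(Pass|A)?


P(Pass|A) = 23/(23+9) = 23/32

P = 23/32 ≈ 71.88%


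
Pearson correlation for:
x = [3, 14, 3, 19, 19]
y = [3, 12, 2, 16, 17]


n=5, Σx=58, Σy=50, Σxy=810, Σx²=936, Σy²=702
r = (5×810 - 58×50)/√((5×936 - 58²)(5×702 - 50²))
= 1150/√(1316×1010) = 1150/√1329160 ≈ 1150/1152.8920 ≈ 0.9975

r ≈ 0.9975


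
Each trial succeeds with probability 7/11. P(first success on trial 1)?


Geometric: P(X=1) = (1-p)^(k-1)×p = (4/11)^0×7/11 = 7/11

P(X=1) = 7/11 ≈ 63.64%


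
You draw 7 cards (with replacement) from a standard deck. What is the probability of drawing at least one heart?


P(not a heart) = 39/52 = 3/4
P(none in 7 draws) = (3/4)^7 = 2187/16384
P(≥1 heart) = 1 - 2187/16384 = 14197/16384

P = 14197/16384 ≈ 86.65%


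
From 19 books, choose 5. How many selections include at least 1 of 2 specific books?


Complement: C(19,5) - C(17,5) = 11628 - 6188 = 5440

5440


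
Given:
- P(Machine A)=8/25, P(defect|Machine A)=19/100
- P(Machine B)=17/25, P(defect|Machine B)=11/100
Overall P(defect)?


P(B) = Σ P(B|Aᵢ)×P(Aᵢ)
  19/100×8/25 = 38/625
  11/100×17/25 = 187/2500
Sum = 339/2500

P(defect) = 339/2500 ≈ 13.56%


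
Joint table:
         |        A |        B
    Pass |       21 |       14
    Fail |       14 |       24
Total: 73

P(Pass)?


P(Pass) = (21+14)/73 = 35/73

P(Pass) = 35/73 ≈ 47.95%


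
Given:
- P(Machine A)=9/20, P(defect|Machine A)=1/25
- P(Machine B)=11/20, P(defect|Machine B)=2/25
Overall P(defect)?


P(B) = Σ P(B|Aᵢ)×P(Aᵢ)
  1/25×9/20 = 9/500
  2/25×11/20 = 11/250
Sum = 31/500

P(defect) = 31/500 ≈ 6.20%


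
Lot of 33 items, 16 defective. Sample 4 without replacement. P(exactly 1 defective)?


Hypergeometric: C(16,1)×C(17,3)/C(33,4)
= 16×680/40920 = 272/1023

P(X=1) = 272/1023 ≈ 26.59%


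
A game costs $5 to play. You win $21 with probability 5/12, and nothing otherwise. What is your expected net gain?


E[gain] = (21-5)×5/12 + (-5)×7/12
= 20/3 - 35/12 = 15/4

Expected net gain = $15/4 ≈ $3.75


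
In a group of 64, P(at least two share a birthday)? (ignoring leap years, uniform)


P(all different) = Π(365-i)/365 for i=0..63
= 0.002810
P(match) = 1 - 0.002810 = 0.997190

P ≈ 0.9972 ≈ 99.72%


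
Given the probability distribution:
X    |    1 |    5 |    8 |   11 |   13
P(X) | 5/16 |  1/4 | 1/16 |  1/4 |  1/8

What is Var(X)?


E[X] = 103/16
E[X²] = 991/16
Var(X) = E[X²] - (E[X])² = 991/16 - 10609/256 = 5247/256

Var(X) = 5247/256 ≈ 20.4961


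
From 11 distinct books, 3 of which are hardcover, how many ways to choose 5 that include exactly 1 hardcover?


Choose 1 of the 3 hardcovers and 4 of the other 8 books:
C(3,1)×C(8,4) = 3×70 = 210

210


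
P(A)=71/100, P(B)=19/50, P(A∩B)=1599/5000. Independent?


P(A)×P(B) = 1349/5000
P(A∩B) = 1599/5000
Not equal → NOT independent

No, not independent


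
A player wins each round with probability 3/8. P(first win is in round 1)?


Geometric: P(X=1) = (1-p)^(k-1)×p = (5/8)^0×3/8 = 3/8

P(X=1) = 3/8 ≈ 37.50%


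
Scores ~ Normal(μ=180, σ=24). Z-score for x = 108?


z = (x - μ)/σ = (108 - 180)/24 = -3.0

z = -3.0


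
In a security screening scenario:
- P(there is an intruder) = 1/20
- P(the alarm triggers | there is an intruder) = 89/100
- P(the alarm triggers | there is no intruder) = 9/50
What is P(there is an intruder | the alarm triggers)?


Using Bayes' theorem:
P(A|B) = P(B|A)·P(A) / P(B)

P(the alarm triggers) = 89/100 × 1/20 + 9/50 × 19/20
= 89/2000 + 171/1000 = 431/2000

P(there is an intruder|the alarm triggers) = (89/2000) / (431/2000) = 89/431

P(there is an intruder|the alarm triggers) = 89/431 ≈ 20.65%


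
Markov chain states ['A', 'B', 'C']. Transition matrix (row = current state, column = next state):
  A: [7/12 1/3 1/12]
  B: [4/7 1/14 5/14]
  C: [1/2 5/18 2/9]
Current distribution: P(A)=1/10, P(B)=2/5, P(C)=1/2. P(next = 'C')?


P(next=C) = Σᵢ P(now=i)×P(i→C)
= 1/10×1/12 + 2/5×5/14 + 1/2×2/9
= 1/120 + 1/7 + 1/9 = 661/2520

P = 661/2520 ≈ 0.2623


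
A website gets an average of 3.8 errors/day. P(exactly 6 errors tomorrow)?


Poisson(λ=3.8): P(X=6) = e^(-λ)×λ^k/k!
= e^(-3.8) × 3.8^6 / 6!
≈ 0.02237077186 × 3010.936384 / 720 ≈ 0.093551

P(X=6) ≈ 0.093551 ≈ 9.36%


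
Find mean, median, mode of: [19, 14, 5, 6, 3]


Sorted: [3, 5, 6, 14, 19]
Mean = 47/5
Median = 6
Freq: {19: 1, 14: 1, 5: 1, 6: 1, 3: 1}
Mode: No mode

Mean=47/5, Median=6, Mode=No mode


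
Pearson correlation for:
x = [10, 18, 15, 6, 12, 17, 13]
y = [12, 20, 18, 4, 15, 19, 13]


n=7, Σx=91, Σy=101, Σxy=1446, Σx²=1287, Σy²=1639
r = (7×1446 - 91×101)/√((7×1287 - 91²)(7×1639 - 101²))
= 931/√(728×1272) = 931/√926016 ≈ 931/962.2973 ≈ 0.9675

r ≈ 0.9675


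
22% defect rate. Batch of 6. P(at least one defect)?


P(all good) = (39/50)^6 = 3518743761/15625000000
P(≥1 defect) = 12106256239/15625000000

P = 12106256239/15625000000 ≈ 77.48%


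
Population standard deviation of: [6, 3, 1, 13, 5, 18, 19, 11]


Mean = 76/8 = 19/2
  (6-19/2)²=49/4
  (3-19/2)²=169/4
  (1-19/2)²=289/4
  (13-19/2)²=49/4
  (5-19/2)²=81/4
  (18-19/2)²=289/4
  (19-19/2)²=361/4
  (11-19/2)²=9/4
Σ(x-μ)² = 324
σ² = 324/8 = 81/2

σ = √(81/2) ≈ 6.3640


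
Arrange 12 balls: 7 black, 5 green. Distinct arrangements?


12!/(7!×5!) = 792

792


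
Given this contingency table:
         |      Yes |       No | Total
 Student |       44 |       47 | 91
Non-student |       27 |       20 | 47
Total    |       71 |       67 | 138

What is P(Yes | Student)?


P(Yes | Student) = 44/(44+47) = 44/91

P(Yes|Student) = 44/91 ≈ 48.35%


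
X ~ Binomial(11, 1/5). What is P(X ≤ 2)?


P(X ≤ 2) = Σ P(X=i) for i=0..2
P(X=0) = 4194304/48828125
P(X=1) = 11534336/48828125
P(X=2) = 2883584/9765625
Sum = 6029312/9765625

P(X ≤ 2) = 6029312/9765625 ≈ 61.74%


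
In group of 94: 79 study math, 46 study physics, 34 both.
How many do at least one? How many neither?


|A∪B| = 79+46-34 = 91
Neither = 94-91 = 3

At least one: 91; Neither: 3


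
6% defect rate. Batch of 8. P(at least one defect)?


P(all good) = (47/50)^8 = 23811286661761/39062500000000
P(≥1 defect) = 15251213338239/39062500000000

P = 15251213338239/39062500000000 ≈ 39.04%


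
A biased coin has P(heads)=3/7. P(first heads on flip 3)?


Geometric: P(X=3) = (1-p)^(k-1)×p = (4/7)^2×3/7 = 48/343

P(X=3) = 48/343 ≈ 13.99%


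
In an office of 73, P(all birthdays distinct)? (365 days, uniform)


P(all different) = Π(365-i)/365 for i=0..72
= (365/365)×(364/365)×...×(293/365)
= 0.000439

P ≈ 0.0004 ≈ 0.04%


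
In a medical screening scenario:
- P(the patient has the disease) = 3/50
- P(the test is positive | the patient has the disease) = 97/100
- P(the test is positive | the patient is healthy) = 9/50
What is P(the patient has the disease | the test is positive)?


Using Bayes' theorem:
P(A|B) = P(B|A)·P(A) / P(B)

P(the test is positive) = 97/100 × 3/50 + 9/50 × 47/50
= 291/5000 + 423/2500 = 1137/5000

P(the patient has the disease|the test is positive) = (291/5000) / (1137/5000) = 97/379

P(the patient has the disease|the test is positive) = 97/379 ≈ 25.59%


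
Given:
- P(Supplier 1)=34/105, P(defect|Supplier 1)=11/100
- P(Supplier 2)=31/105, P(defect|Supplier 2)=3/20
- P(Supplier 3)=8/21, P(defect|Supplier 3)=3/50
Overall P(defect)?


P(B) = Σ P(B|Aᵢ)×P(Aᵢ)
  11/100×34/105 = 187/5250
  3/20×31/105 = 31/700
  3/50×8/21 = 4/175
Sum = 1079/10500

P(defect) = 1079/10500 ≈ 10.28%


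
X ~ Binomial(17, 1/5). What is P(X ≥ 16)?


P(X ≥ 16) = Σ P(X=i) for i=16..17
P(X=16) = 68/762939453125
P(X=17) = 1/762939453125
Sum = 69/762939453125

P(X ≥ 16) = 69/762939453125 ≈ 0.00%


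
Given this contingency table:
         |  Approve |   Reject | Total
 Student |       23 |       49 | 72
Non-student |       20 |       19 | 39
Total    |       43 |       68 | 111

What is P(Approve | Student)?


P(Approve | Student) = 23/(23+49) = 23/72

P(Approve|Student) = 23/72 ≈ 31.94%


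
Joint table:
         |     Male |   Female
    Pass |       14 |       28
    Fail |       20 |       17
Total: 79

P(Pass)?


P(Pass) = (14+28)/79 = 42/79

P(Pass) = 42/79 ≈ 53.16%


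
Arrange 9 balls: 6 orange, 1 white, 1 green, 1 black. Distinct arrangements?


9!/(6!×1!×1!×1!) = 504

504


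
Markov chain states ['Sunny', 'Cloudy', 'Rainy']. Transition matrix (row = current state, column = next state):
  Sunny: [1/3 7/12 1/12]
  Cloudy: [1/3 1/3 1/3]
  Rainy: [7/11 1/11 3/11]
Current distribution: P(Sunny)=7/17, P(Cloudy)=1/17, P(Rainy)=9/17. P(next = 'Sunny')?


P(next=Sunny) = Σᵢ P(now=i)×P(i→Sunny)
= 7/17×1/3 + 1/17×1/3 + 9/17×7/11
= 7/51 + 1/51 + 63/187 = 277/561

P = 277/561 ≈ 0.4938


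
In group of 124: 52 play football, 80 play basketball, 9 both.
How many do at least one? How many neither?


|A∪B| = 52+80-9 = 123
Neither = 124-123 = 1

At least one: 123; Neither: 1


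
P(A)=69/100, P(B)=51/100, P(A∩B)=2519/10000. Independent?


P(A)×P(B) = 3519/10000
P(A∩B) = 2519/10000
Not equal → NOT independent

No, not independent


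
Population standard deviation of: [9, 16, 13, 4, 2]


Mean = 44/5
  (9-44/5)²=1/25
  (16-44/5)²=1296/25
  (13-44/5)²=441/25
  (4-44/5)²=576/25
  (2-44/5)²=1156/25
Σ(x-μ)² = 694/5
σ² = (694/5)/5 = 694/25

σ = √(694/25) ≈ 5.2688


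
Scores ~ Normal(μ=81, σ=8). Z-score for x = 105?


z = (x - μ)/σ = (105 - 81)/8 = 3.0

z = 3.0


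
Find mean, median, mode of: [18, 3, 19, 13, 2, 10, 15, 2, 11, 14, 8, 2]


Sorted: [2, 2, 2, 3, 8, 10, 11, 13, 14, 15, 18, 19]
Mean = 117/12 = 39/4
Median = 21/2
Freq: {18: 1, 3: 1, 19: 1, 13: 1, 2: 3, 10: 1, 15: 1, 11: 1, 14: 1, 8: 1}
Mode: [2]

Mean=39/4, Median=21/2, Mode=2


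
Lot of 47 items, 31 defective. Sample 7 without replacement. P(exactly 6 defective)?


Hypergeometric: C(31,6)×C(16,1)/C(47,7)
= 736281×16/62891499 = 3926832/20963833

P(X=6) = 3926832/20963833 ≈ 18.73%


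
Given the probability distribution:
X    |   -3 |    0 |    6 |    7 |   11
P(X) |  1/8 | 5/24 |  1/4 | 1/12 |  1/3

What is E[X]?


E[X] = Σ x·P(X=x)
= (-3)×(1/8) + (0)×(5/24) + (6)×(1/4) + (7)×(1/12) + (11)×(1/3)
= 43/8

E[X] = 43/8


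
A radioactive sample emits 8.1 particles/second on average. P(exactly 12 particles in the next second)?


Poisson(λ=8.1): P(X=12) = e^(-λ)×λ^k/k!
= e^(-8.1) × 8.1^12 / 12!
≈ 0.0003035391381 × 79766443076.9 / 479001600 ≈ 0.050547

P(X=12) ≈ 0.050547 ≈ 5.05%


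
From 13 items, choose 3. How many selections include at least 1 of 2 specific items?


Complement: C(13,3) - C(11,3) = 286 - 165 = 121

121


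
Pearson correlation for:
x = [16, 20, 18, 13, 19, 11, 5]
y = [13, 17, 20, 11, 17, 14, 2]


n=7, Σx=102, Σy=94, Σxy=1538, Σx²=1656, Σy²=1468
r = (7×1538 - 102×94)/√((7×1656 - 102²)(7×1468 - 94²))
= 1178/√(1188×1440) = 1178/√1710720 ≈ 1178/1307.9450 ≈ 0.9006

r ≈ 0.9006


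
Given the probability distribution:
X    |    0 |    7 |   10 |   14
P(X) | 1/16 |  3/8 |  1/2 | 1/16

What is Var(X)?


E[X] = 17/2
E[X²] = 645/8
Var(X) = E[X²] - (E[X])² = 645/8 - 289/4 = 67/8

Var(X) = 67/8 ≈ 8.3750


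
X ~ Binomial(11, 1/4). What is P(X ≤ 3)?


P(X ≤ 3) = Σ P(X=i) for i=0..3
P(X=0) = 177147/4194304
P(X=1) = 649539/4194304
P(X=2) = 1082565/4194304
P(X=3) = 1082565/4194304
Sum = 373977/524288

P(X ≤ 3) = 373977/524288 ≈ 71.33%


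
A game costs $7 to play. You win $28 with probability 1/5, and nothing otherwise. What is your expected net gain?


E[gain] = (28-7)×1/5 + (-7)×4/5
= 21/5 - 28/5 = -7/5

Expected net gain = $-7/5 ≈ $-1.40


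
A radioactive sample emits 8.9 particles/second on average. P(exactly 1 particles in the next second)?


Poisson(λ=8.9): P(X=1) = e^(-λ)×λ^k/k!
= e^(-8.9) × 8.9^1 / 1!
≈ 0.0001363889265 × 8.9 / 1 ≈ 0.001214

P(X=1) ≈ 0.001214 ≈ 0.12%


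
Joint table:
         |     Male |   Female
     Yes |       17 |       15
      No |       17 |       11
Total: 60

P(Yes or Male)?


P(Yes∨Male) = P(Yes) + P(Male) - P(Yes∧Male)
= (32 + 34 - 17)/60 = 49/60

P = 49/60 ≈ 81.67%


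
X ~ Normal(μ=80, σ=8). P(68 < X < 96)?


z₁=(68-80)/8=-1.5, z₂=(96-80)/8=2.0
P = Φ(2.0) - Φ(-1.5) = 0.977250 - 0.066807 = 0.910443 ≈ 0.9104

P(68 < X < 96) ≈ 0.9104


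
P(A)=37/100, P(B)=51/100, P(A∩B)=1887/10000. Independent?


P(A)×P(B) = 1887/10000
P(A∩B) = 1887/10000
Equal ✓ → Independent

Yes, independent


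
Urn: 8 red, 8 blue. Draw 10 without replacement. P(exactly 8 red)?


Hypergeometric: C(8,8)×C(8,2)/C(16,10)
= 1×28/8008 = 1/286

P(X=8) = 1/286 ≈ 0.35%


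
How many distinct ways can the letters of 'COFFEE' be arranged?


Letters: 6, freq: {'C': 1, 'O': 1, 'F': 2, 'E': 2}
6!/(1!×1!×2!×2!) = 720/4 = 180

180


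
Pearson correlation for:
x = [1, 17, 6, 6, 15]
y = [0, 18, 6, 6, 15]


n=5, Σx=45, Σy=45, Σxy=603, Σx²=587, Σy²=621
r = (5×603 - 45×45)/√((5×587 - 45²)(5×621 - 45²))
= 990/√(910×1080) = 990/√982800 ≈ 990/991.3627 ≈ 0.9986

r ≈ 0.9986


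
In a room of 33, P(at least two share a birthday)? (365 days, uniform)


P(all different) = Π(365-i)/365 for i=0..32
= 0.225028
P(match) = 1 - 0.225028 = 0.774972

P ≈ 0.7750 ≈ 77.50%


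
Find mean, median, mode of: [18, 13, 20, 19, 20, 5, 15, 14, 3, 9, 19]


Sorted: [3, 5, 9, 13, 14, 15, 18, 19, 19, 20, 20]
Mean = 155/11
Median = 15
Freq: {18: 1, 13: 1, 20: 2, 19: 2, 5: 1, 15: 1, 14: 1, 3: 1, 9: 1}
Mode: [19, 20]

Mean=155/11, Median=15, Mode=[19, 20]


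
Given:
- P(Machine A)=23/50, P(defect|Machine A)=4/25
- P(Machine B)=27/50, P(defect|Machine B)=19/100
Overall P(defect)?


P(B) = Σ P(B|Aᵢ)×P(Aᵢ)
  4/25×23/50 = 46/625
  19/100×27/50 = 513/5000
Sum = 881/5000

P(defect) = 881/5000 ≈ 17.62%


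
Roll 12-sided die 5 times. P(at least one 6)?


P(no 6)^5 = (11/12)^5 = 161051/248832
P(≥1) = 1 - 161051/248832 = 87781/248832

P = 87781/248832 ≈ 35.28%


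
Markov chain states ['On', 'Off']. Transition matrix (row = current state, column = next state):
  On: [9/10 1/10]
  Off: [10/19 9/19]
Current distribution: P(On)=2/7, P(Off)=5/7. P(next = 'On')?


P(next=On) = Σᵢ P(now=i)×P(i→On)
= 2/7×9/10 + 5/7×10/19
= 9/35 + 50/133 = 421/665

P = 421/665 ≈ 0.6331


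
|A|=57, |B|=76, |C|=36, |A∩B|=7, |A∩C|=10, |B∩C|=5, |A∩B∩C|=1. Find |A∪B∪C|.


|A∪B∪C| = 57+76+36-7-10-5+1 = 148

|A∪B∪C| = 148


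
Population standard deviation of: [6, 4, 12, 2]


Mean = 24/4 = 6
  (6-6)²=0
  (4-6)²=4
  (12-6)²=36
  (2-6)²=16
Σ(x-μ)² = 56
σ² = 56/4 = 14

σ = √(14) ≈ 3.7417


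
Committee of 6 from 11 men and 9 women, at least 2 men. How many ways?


Count by #men:
  2M,4W: C(11,2)×C(9,4)=6930
  3M,3W: C(11,3)×C(9,3)=13860
  4M,2W: C(11,4)×C(9,2)=11880
  5M,1W: C(11,5)×C(9,1)=4158
  6M,0W: C(11,6)×C(9,0)=462
Total = 37290

37290


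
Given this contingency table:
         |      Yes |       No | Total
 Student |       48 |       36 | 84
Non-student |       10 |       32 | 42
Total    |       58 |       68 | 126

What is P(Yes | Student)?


P(Yes | Student) = 48/(48+36) = 48/84 = 4/7

P(Yes|Student) = 4/7 ≈ 57.14%


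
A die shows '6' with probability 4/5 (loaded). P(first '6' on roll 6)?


Geometric: P(X=6) = (1-p)^(k-1)×p = (1/5)^5×4/5 = 4/15625

P(X=6) = 4/15625 ≈ 0.03%


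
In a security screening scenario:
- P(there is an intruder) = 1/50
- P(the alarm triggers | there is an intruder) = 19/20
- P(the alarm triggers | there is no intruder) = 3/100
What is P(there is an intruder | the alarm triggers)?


Using Bayes' theorem:
P(A|B) = P(B|A)·P(A) / P(B)

P(the alarm triggers) = 19/20 × 1/50 + 3/100 × 49/50
= 19/1000 + 147/5000 = 121/2500

P(there is an intruder|the alarm triggers) = (19/1000) / (121/2500) = 95/242

P(there is an intruder|the alarm triggers) = 95/242 ≈ 39.26%


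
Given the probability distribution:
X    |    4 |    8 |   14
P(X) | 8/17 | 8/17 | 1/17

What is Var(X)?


E[X] = 110/17
E[X²] = 836/17
Var(X) = E[X²] - (E[X])² = 836/17 - 12100/289 = 2112/289

Var(X) = 2112/289 ≈ 7.3080


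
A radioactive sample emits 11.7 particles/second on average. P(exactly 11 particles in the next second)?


Poisson(λ=11.7): P(X=11) = e^(-λ)×λ^k/k!
= e^(-11.7) × 11.7^11 / 11!
≈ 8.293819161e-06 × 562398921542 / 39916800 ≈ 0.116854

P(X=11) ≈ 0.116854 ≈ 11.69%


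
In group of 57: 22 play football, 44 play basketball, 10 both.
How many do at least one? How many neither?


|A∪B| = 22+44-10 = 56
Neither = 57-56 = 1

At least one: 56; Neither: 1


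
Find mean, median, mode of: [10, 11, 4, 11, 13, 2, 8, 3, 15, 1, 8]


Sorted: [1, 2, 3, 4, 8, 8, 10, 11, 11, 13, 15]
Mean = 86/11
Median = 8
Freq: {10: 1, 11: 2, 4: 1, 13: 1, 2: 1, 8: 2, 3: 1, 15: 1, 1: 1}
Mode: [8, 11]

Mean=86/11, Median=8, Mode=[8, 11]


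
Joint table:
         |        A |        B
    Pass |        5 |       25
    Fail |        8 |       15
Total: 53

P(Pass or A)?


P(Pass∨A) = P(Pass) + P(A) - P(Pass∧A)
= (30 + 13 - 5)/53 = 38/53

P = 38/53 ≈ 71.70%


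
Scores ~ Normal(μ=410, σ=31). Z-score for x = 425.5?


z = (x - μ)/σ = (425.5 - 410)/31 = 0.5

z = 0.5


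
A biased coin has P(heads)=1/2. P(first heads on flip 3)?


Geometric: P(X=3) = (1-p)^(k-1)×p = (1/2)^2×1/2 = 1/8

P(X=3) = 1/8 ≈ 12.50%


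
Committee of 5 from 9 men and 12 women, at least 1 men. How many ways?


Count by #men:
  1M,4W: C(9,1)×C(12,4)=4455
  2M,3W: C(9,2)×C(12,3)=7920
  3M,2W: C(9,3)×C(12,2)=5544
  4M,1W: C(9,4)×C(12,1)=1512
  5M,0W: C(9,5)×C(12,0)=126
Total = 19557

19557


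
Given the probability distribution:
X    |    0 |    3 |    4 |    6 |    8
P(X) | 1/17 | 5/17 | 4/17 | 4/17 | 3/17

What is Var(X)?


E[X] = 79/17
E[X²] = 445/17
Var(X) = E[X²] - (E[X])² = 445/17 - 6241/289 = 1324/289

Var(X) = 1324/289 ≈ 4.5813


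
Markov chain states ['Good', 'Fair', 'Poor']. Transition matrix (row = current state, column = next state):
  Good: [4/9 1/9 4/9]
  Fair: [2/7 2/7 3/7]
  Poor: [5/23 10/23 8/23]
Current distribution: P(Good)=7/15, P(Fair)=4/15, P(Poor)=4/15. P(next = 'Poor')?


P(next=Poor) = Σᵢ P(now=i)×P(i→Poor)
= 7/15×4/9 + 4/15×3/7 + 4/15×8/23
= 28/135 + 4/35 + 32/345 = 9008/21735

P = 9008/21735 ≈ 0.4144


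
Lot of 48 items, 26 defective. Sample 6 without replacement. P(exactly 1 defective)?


Hypergeometric: C(26,1)×C(22,5)/C(48,6)
= 26×26334/12271512 = 5187/92966

P(X=1) = 5187/92966 ≈ 5.58%


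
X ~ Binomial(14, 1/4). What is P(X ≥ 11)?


P(X ≥ 11) = Σ P(X=i) for i=11..14
P(X=11) = 2457/67108864
P(X=12) = 819/268435456
P(X=13) = 21/134217728
P(X=14) = 1/268435456
Sum = 5345/134217728

P(X ≥ 11) = 5345/134217728 ≈ 0.00%


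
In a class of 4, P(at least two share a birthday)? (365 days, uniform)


P(all different) = Π(365-i)/365 for i=0..3
= 0.983644
P(match) = 1 - 0.983644 = 0.016356

P ≈ 0.0164 ≈ 1.64%


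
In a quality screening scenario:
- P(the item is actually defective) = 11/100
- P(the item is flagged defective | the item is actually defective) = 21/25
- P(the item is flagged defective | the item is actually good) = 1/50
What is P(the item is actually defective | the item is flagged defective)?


Using Bayes' theorem:
P(A|B) = P(B|A)·P(A) / P(B)

P(the item is flagged defective) = 21/25 × 11/100 + 1/50 × 89/100
= 231/2500 + 89/5000 = 551/5000

P(the item is actually defective|the item is flagged defective) = (231/2500) / (551/5000) = 462/551

P(the item is actually defective|the item is flagged defective) = 462/551 ≈ 83.85%


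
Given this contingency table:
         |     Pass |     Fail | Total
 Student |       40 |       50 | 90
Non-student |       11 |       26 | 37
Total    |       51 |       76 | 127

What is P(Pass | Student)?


P(Pass | Student) = 40/(40+50) = 40/90 = 4/9

P(Pass|Student) = 4/9 ≈ 44.44%


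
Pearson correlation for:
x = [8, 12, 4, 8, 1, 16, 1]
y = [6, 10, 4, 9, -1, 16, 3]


n=7, Σx=50, Σy=47, Σxy=514, Σx²=546, Σy²=499
r = (7×514 - 50×47)/√((7×546 - 50²)(7×499 - 47²))
= 1248/√(1322×1284) = 1248/√1697448 ≈ 1248/1302.8615 ≈ 0.9579

r ≈ 0.9579


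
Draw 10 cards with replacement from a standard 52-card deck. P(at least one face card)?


P(not a face card) = 40/52 = 10/13
P(none in 10 draws) = (10/13)^10 = 10000000000/137858491849
P(≥1 face card) = 1 - 10000000000/137858491849 = 127858491849/137858491849

P = 127858491849/137858491849 ≈ 92.75%


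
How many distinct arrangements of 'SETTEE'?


Letters: 6, freq: {'S': 1, 'E': 3, 'T': 2}
6!/(1!×3!×2!) = 720/12 = 60

60


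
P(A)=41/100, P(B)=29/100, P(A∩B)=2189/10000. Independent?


P(A)×P(B) = 1189/10000
P(A∩B) = 2189/10000
Not equal → NOT independent

No, not independent


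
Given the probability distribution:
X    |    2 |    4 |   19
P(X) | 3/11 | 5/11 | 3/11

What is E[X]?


E[X] = Σ x·P(X=x)
= (2)×(3/11) + (4)×(5/11) + (19)×(3/11)
= 83/11

E[X] = 83/11


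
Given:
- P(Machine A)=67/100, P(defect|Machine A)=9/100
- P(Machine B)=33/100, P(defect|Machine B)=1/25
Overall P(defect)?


P(B) = Σ P(B|Aᵢ)×P(Aᵢ)
  9/100×67/100 = 603/10000
  1/25×33/100 = 33/2500
Sum = 147/2000

P(defect) = 147/2000 ≈ 7.35%


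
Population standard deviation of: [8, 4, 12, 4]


Mean = 28/4 = 7
  (8-7)²=1
  (4-7)²=9
  (12-7)²=25
  (4-7)²=9
Σ(x-μ)² = 44
σ² = 44/4 = 11

σ = √(11) ≈ 3.3166


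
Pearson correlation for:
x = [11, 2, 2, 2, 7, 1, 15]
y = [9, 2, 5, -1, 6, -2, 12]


n=7, Σx=40, Σy=31, Σxy=331, Σx²=408, Σy²=295
r = (7×331 - 40×31)/√((7×408 - 40²)(7×295 - 31²))
= 1077/√(1256×1104) = 1077/√1386624 ≈ 1077/1177.5500 ≈ 0.9146

r ≈ 0.9146


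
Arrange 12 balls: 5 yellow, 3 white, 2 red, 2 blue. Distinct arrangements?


12!/(5!×3!×2!×2!) = 166320

166320


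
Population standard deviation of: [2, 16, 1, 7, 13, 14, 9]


Mean = 62/7
  (2-62/7)²=2304/49
  (16-62/7)²=2500/49
  (1-62/7)²=3025/49
  (7-62/7)²=169/49
  (13-62/7)²=841/49
  (14-62/7)²=1296/49
  (9-62/7)²=1/49
Σ(x-μ)² = 1448/7
σ² = (1448/7)/7 = 1448/49

σ = √(1448/49) ≈ 5.4361


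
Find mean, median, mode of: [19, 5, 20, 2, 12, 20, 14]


Sorted: [2, 5, 12, 14, 19, 20, 20]
Mean = 92/7
Median = 14
Freq: {19: 1, 5: 1, 20: 2, 2: 1, 12: 1, 14: 1}
Mode: [20]

Mean=92/7, Median=14, Mode=20


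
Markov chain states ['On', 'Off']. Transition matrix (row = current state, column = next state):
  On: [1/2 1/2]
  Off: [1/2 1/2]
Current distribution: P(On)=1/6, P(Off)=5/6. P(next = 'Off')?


P(next=Off) = Σᵢ P(now=i)×P(i→Off)
= 1/6×1/2 + 5/6×1/2
= 1/12 + 5/12 = 1/2

P = 1/2 ≈ 0.5000


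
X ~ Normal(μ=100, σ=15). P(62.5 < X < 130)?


z₁=(62.5-100)/15=-2.5, z₂=(130-100)/15=2.0
P = Φ(2.0) - Φ(-2.5) = 0.977250 - 0.006210 = 0.971040 ≈ 0.9710

P(62.5 < X < 130) ≈ 0.9710


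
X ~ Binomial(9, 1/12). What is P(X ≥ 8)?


P(X ≥ 8) = Σ P(X=i) for i=8..9
P(X=8) = 11/573308928
P(X=9) = 1/5159780352
Sum = 25/1289945088

P(X ≥ 8) = 25/1289945088 ≈ 0.00%


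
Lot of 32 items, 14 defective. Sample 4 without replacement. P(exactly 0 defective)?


Hypergeometric: C(14,0)×C(18,4)/C(32,4)
= 1×3060/35960 = 153/1798

P(X=0) = 153/1798 ≈ 8.51%


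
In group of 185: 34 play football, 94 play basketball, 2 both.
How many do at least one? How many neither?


|A∪B| = 34+94-2 = 126
Neither = 185-126 = 59

At least one: 126; Neither: 59


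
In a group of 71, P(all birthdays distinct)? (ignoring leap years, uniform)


P(all different) = Π(365-i)/365 for i=0..70
= (365/365)×(364/365)×...×(295/365)
= 0.000679

P ≈ 0.0007 ≈ 0.07%


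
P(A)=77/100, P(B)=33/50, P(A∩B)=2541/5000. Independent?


P(A)×P(B) = 2541/5000
P(A∩B) = 2541/5000
Equal ✓ → Independent

Yes, independent


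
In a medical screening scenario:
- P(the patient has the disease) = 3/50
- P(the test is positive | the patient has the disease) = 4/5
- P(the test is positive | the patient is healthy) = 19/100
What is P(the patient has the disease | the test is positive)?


Using Bayes' theorem:
P(A|B) = P(B|A)·P(A) / P(B)

P(the test is positive) = 4/5 × 3/50 + 19/100 × 47/50
= 6/125 + 893/5000 = 1133/5000

P(the patient has the disease|the test is positive) = (6/125) / (1133/5000) = 240/1133

P(the patient has the disease|the test is positive) = 240/1133 ≈ 21.18%


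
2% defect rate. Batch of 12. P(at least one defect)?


P(all good) = (49/50)^12 = 191581231380566414401/244140625000000000000
P(≥1 defect) = 52559393619433585599/244140625000000000000

P = 52559393619433585599/244140625000000000000 ≈ 21.53%


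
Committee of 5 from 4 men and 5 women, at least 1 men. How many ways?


Count by #men:
  1M,4W: C(4,1)×C(5,4)=20
  2M,3W: C(4,2)×C(5,3)=60
  3M,2W: C(4,3)×C(5,2)=40
  4M,1W: C(4,4)×C(5,1)=5
Total = 125

125
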